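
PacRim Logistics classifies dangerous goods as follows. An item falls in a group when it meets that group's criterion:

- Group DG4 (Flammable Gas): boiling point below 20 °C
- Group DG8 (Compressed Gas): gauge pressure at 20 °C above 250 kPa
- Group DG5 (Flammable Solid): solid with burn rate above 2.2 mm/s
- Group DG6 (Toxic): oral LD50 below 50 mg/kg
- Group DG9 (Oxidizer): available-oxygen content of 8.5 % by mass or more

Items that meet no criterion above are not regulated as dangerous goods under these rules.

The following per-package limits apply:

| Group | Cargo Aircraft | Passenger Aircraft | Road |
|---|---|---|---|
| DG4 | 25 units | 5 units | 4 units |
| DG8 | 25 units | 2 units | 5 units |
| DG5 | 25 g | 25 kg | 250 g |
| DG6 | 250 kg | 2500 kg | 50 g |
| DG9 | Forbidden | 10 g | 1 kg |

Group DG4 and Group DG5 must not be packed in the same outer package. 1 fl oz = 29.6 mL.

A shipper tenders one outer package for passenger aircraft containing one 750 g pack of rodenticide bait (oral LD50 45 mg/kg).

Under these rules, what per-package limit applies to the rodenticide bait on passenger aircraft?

2500 kg

Oral LD50 45 mg/kg meets the Group DG6 criterion (Toxic), so the rodenticide bait is Group DG6.
The passenger aircraft limit for Group DG6 is 2500 kg.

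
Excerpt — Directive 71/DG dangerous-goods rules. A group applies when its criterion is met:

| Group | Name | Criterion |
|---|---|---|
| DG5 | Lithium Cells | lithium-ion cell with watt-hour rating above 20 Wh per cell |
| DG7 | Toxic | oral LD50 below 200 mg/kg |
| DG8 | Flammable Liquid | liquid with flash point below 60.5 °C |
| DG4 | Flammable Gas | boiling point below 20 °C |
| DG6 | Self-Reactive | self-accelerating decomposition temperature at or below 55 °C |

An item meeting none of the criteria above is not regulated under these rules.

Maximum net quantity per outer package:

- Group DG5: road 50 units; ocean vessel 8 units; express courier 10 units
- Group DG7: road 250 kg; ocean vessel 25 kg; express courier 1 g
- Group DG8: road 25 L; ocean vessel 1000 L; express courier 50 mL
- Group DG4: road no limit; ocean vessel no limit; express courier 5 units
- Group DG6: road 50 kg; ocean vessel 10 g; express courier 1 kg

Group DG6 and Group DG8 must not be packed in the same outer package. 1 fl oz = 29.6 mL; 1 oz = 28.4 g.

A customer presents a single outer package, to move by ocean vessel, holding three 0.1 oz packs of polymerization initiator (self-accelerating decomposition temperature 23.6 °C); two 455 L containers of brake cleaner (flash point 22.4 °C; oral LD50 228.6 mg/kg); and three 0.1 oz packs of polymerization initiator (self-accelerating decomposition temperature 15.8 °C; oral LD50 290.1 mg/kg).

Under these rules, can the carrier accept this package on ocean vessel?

The polymerization initiator has self-accelerating decomposition temperature 23.6 °C, which is ≤ 55 °C, so it is Group DG6 (Self-Reactive).
Brake cleaner: flash point 22.4 °C < 60.5 °C → Group DG8 (Flammable Liquid).
Self-accelerating decomposition temperature 15.8 °C meets the Group DG6 criterion (Self-Reactive), so the polymerization initiator is Group DG6.
Group DG6 net quantity: (three 0.1 oz packs = 8.52 g) + (three 0.1 oz packs = 8.52 g) = 17.04 g.
17.04 g > 10 g (ocean vessel limit, Group DG6) — over the limit.
Group DG8 quantity: two 455 L containers = 910 L.
910 L ≤ 1000 L (ocean vessel limit, Group DG8) — within limit.
Group DG6 and Group DG8 may not share an outer package.

No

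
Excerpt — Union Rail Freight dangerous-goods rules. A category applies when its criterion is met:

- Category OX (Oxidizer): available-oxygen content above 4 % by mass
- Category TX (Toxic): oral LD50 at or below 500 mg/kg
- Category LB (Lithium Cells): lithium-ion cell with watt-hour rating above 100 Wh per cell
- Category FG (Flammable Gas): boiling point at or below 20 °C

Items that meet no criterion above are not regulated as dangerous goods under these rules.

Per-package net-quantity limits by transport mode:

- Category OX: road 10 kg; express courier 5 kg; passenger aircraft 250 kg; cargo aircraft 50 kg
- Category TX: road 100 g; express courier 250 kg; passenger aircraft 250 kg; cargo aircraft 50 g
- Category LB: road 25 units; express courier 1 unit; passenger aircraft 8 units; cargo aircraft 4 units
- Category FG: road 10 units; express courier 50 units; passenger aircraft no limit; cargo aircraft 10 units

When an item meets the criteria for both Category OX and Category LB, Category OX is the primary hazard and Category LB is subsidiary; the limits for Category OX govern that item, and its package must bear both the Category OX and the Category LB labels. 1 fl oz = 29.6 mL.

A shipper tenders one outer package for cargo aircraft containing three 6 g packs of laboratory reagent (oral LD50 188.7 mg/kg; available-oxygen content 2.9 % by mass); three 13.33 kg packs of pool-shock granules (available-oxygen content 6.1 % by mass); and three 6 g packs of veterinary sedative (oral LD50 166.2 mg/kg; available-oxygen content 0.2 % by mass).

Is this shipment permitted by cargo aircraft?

Oral LD50 188.7 mg/kg meets the Category TX criterion (Toxic), so the laboratory reagent is Category TX.
Pool-shock granules: available-oxygen content 6.1 % by mass > 4 % by mass → Category OX (Oxidizer).
Oral LD50 166.2 mg/kg meets the Category TX criterion (Toxic), so the veterinary sedative is Category TX.
Category OX quantity: three 13.33 kg packs = 39.99 kg.
That is within the Category OX cargo aircraft limit of 50 kg.
Category TX net quantity: (three 6 g packs = 18 g) + (three 6 g packs = 18 g) = 36 g.
36 g ≤ 50 g (cargo aircraft limit, Category TX) — within limit.
Every hazard category is within its cargo aircraft limit and no segregation rule is violated.

Yes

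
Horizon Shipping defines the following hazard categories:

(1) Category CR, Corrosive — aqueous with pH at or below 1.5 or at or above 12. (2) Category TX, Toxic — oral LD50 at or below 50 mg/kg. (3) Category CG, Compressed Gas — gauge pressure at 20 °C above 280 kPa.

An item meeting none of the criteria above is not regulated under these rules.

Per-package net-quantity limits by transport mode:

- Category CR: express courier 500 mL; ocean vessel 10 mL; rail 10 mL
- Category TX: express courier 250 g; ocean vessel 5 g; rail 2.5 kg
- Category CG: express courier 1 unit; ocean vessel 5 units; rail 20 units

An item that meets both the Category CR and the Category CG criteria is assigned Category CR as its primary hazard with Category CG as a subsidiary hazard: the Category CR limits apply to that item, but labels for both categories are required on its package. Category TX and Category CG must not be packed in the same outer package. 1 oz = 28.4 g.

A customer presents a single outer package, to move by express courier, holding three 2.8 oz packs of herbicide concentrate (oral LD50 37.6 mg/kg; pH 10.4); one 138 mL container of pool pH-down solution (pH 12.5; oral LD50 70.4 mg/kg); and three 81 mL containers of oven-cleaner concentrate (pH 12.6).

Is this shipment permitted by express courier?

The herbicide concentrate has oral LD50 37.6 mg/kg, which is ≤ 50 mg/kg, so it is Category TX (Toxic).
With pH 12.5 (≥ 12), the pool pH-down solution falls in Category CR.
The oven-cleaner concentrate has pH 12.6, which is ≥ 12, so it is Category CR (Corrosive).
Category TX quantity: three 2.8 oz packs = 238.56 g.
238.56 g ≤ 250 g (express courier limit, Category TX) — within limit.
Category CR net quantity: 138 mL + (three 81 mL containers = 243 mL) = 381 mL.
That is within the Category CR express courier limit of 500 mL.
The segregation rule (Category TX with Category CG) does not apply to Category TX with Category CR.
Every hazard category is within its express courier limit and no segregation rule is violated.

Yes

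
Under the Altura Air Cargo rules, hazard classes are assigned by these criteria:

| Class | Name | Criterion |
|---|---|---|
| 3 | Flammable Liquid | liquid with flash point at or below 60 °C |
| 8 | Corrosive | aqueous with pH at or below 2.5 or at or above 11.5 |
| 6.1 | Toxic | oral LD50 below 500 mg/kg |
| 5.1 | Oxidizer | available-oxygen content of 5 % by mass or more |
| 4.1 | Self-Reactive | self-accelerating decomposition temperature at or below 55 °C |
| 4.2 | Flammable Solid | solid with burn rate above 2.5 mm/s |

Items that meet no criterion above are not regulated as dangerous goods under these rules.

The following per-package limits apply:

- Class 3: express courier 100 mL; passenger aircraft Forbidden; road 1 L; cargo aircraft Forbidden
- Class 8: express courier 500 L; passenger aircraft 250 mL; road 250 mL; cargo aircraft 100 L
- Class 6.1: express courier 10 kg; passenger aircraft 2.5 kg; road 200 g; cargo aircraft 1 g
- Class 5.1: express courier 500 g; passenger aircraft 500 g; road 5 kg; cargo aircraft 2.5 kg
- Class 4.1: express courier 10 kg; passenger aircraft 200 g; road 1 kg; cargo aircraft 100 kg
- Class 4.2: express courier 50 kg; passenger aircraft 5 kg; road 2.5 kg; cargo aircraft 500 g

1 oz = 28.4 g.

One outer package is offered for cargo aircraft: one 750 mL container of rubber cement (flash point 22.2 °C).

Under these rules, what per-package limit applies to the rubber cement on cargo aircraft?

Flash point 22.2 °C meets the Class 3 criterion (Flammable Liquid), so the rubber cement is Class 3.
The cargo aircraft limit for Class 3 is Forbidden.

Forbidden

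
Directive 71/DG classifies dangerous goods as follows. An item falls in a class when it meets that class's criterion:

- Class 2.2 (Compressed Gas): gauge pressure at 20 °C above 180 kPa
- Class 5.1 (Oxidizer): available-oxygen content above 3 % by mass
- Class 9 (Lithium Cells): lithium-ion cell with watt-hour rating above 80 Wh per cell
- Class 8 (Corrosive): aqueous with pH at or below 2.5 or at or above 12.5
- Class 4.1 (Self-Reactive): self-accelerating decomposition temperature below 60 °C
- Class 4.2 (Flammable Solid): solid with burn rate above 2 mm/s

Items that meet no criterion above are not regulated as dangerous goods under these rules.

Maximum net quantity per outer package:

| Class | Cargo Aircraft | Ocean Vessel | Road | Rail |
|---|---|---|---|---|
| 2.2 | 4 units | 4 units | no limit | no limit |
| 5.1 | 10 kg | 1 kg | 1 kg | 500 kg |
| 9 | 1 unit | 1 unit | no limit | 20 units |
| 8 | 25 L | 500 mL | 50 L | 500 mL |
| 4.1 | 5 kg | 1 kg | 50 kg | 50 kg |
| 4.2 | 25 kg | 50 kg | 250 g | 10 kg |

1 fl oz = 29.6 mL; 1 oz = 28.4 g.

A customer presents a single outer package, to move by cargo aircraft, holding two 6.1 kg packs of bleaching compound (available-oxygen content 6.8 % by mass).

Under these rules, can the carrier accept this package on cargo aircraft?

No

Bleaching compound: available-oxygen content 6.8 % by mass > 3 % by mass → Class 5.1 (Oxidizer).
Class 5.1 quantity: two 6.1 kg packs = 12.2 kg.
12.2 kg exceeds the cargo aircraft limit of 10 kg for Class 5.1.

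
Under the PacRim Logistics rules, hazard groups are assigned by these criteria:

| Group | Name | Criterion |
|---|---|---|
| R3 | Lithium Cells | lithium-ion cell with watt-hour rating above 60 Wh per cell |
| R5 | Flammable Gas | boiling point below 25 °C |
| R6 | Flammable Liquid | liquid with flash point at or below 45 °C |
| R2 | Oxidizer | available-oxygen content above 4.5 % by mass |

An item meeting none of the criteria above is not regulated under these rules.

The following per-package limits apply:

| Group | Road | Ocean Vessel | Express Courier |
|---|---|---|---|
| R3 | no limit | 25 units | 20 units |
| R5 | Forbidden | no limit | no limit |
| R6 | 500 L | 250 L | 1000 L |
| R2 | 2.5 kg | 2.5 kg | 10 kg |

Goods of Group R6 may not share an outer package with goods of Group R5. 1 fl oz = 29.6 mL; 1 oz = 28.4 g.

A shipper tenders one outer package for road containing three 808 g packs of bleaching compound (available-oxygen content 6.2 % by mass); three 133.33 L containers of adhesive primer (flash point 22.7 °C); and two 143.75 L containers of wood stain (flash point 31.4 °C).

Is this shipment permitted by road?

No

The bleaching compound has available-oxygen content 6.2 % by mass, which is > 4.5 % by mass, so it is Group R2 (Oxidizer).
Adhesive primer: flash point 22.7 °C ≤ 45 °C → Group R6 (Flammable Liquid).
Wood stain: flash point 31.4 °C ≤ 45 °C → Group R6 (Flammable Liquid).
Group R6 net quantity: (three 133.33 L containers = 399.99 L) + (two 143.75 L containers = 287.5 L) = 687.49 L.
687.49 L > 500 L (road limit, Group R6) — over the limit.
Group R2 quantity: three 808 g packs = 2.424 kg.
2.424 kg ≤ 2.5 kg (road limit, Group R2) — within limit.
The segregation rule (Group R6 with Group R5) does not apply to Group R6 with Group R2.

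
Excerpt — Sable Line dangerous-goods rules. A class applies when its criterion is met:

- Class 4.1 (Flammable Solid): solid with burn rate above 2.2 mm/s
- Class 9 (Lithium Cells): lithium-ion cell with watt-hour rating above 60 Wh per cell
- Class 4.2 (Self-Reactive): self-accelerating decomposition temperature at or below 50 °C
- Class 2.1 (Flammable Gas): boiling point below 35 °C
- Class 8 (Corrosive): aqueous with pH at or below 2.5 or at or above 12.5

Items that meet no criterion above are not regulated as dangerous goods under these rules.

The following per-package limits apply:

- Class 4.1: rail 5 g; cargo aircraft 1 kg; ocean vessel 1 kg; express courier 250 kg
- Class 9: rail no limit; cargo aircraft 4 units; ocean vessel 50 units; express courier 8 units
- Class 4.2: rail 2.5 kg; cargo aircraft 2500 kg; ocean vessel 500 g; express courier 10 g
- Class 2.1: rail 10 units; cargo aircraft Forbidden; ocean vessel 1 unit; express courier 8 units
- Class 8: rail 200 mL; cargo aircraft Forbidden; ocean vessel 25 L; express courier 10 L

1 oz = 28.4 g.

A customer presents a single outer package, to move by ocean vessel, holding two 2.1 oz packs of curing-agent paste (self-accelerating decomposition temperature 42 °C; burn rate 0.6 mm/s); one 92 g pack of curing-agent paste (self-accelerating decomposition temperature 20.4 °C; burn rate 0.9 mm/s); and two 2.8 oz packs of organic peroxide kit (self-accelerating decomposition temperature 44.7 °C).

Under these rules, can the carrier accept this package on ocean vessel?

Curing-agent paste: self-accelerating decomposition temperature 42 °C ≤ 50 °C → Class 4.2 (Self-Reactive).
Curing-agent paste: self-accelerating decomposition temperature 20.4 °C ≤ 50 °C → Class 4.2 (Self-Reactive).
Self-accelerating decomposition temperature 44.7 °C meets the Class 4.2 criterion (Self-Reactive), so the organic peroxide kit is Class 4.2.
Total Class 4.2: (two 2.1 oz packs = 119.28 g) + 92 g + (two 2.8 oz packs = 159.04 g) = 370.32 g.
That is within the Class 4.2 ocean vessel limit of 500 g.

Yes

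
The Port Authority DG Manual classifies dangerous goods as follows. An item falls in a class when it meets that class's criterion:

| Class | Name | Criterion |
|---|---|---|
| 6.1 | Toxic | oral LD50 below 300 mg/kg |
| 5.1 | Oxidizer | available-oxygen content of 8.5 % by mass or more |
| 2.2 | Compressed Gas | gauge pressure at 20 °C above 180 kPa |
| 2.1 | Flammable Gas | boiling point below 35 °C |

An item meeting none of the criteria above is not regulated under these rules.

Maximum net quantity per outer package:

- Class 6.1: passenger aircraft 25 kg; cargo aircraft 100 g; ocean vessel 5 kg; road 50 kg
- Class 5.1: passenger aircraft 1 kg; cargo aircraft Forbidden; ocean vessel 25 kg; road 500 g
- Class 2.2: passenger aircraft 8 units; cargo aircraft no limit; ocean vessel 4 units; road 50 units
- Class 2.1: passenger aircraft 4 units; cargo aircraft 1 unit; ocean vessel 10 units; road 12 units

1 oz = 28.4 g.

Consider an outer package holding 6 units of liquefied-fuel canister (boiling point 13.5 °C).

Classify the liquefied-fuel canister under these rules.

Class 2.1

With boiling point 13.5 °C (< 35 °C), the liquefied-fuel canister falls in Class 2.1.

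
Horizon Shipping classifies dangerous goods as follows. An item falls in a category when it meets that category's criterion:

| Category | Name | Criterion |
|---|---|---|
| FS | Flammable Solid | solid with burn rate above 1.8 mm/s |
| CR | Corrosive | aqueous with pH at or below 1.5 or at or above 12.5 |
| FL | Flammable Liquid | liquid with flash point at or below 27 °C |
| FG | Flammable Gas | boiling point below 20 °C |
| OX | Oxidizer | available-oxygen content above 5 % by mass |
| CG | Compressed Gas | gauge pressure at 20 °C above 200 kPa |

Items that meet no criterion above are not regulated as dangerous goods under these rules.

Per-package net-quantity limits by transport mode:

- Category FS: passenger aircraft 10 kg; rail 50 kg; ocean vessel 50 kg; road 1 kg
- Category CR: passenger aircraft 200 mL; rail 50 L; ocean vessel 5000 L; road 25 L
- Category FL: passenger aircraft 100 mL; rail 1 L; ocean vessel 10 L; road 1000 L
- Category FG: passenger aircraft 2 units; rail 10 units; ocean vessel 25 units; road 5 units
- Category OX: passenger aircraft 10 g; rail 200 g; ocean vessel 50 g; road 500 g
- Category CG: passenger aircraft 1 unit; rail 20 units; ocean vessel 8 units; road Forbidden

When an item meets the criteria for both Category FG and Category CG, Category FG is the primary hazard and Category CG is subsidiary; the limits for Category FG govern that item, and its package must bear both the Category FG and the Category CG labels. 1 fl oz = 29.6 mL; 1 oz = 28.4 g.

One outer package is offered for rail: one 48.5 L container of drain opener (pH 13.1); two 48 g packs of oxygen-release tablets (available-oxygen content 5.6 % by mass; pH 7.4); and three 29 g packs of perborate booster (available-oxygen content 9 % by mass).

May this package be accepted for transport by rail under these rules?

The drain opener has pH 13.1, which is ≥ 12.5, so it is Category CR (Corrosive).
The oxygen-release tablets have available-oxygen content 5.6 % by mass, which is > 5 % by mass, so they are Category OX (Oxidizer).
The perborate booster has available-oxygen content 9 % by mass, which is > 5 % by mass, so it is Category OX (Oxidizer).
Category OX net quantity: (two 48 g packs = 96 g) + (three 29 g packs = 87 g) = 183 g.
That is within the Category OX rail limit of 200 g.
Category CR quantity: 48.5 L.
That is within the Category CR rail limit of 50 L.
Every hazard category is within its rail limit and no segregation rule is violated.

Yes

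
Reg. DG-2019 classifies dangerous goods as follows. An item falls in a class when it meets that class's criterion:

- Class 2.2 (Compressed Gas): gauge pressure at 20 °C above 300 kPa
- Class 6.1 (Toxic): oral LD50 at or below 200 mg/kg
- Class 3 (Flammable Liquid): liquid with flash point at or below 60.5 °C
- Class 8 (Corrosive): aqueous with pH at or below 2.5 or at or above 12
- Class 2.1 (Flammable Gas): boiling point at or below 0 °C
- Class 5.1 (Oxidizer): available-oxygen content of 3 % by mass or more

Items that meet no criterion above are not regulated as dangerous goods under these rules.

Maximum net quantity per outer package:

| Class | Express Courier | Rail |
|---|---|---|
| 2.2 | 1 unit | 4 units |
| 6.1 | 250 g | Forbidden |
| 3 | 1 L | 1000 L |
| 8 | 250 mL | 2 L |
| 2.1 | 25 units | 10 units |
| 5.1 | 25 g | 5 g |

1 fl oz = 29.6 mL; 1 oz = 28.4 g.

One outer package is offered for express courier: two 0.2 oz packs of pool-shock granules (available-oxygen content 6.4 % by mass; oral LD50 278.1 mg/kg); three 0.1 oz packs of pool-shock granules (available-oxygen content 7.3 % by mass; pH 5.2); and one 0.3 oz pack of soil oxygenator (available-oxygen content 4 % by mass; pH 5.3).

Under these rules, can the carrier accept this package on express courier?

With available-oxygen content 6.4 % by mass (≥ 3 % by mass), the pool-shock granules fall in Class 5.1.
Pool-shock granules: available-oxygen content 7.3 % by mass ≥ 3 % by mass → Class 5.1 (Oxidizer).
Available-oxygen content 4 % by mass meets the Class 5.1 criterion (Oxidizer), so the soil oxygenator is Class 5.1.
Class 5.1 net quantity: (two 0.2 oz packs = 11.36 g) + (three 0.1 oz packs = 8.52 g) + (one 0.3 oz pack = 8.52 g) = 28.4 g.
28.4 g exceeds the express courier limit of 25 g for Class 5.1.

No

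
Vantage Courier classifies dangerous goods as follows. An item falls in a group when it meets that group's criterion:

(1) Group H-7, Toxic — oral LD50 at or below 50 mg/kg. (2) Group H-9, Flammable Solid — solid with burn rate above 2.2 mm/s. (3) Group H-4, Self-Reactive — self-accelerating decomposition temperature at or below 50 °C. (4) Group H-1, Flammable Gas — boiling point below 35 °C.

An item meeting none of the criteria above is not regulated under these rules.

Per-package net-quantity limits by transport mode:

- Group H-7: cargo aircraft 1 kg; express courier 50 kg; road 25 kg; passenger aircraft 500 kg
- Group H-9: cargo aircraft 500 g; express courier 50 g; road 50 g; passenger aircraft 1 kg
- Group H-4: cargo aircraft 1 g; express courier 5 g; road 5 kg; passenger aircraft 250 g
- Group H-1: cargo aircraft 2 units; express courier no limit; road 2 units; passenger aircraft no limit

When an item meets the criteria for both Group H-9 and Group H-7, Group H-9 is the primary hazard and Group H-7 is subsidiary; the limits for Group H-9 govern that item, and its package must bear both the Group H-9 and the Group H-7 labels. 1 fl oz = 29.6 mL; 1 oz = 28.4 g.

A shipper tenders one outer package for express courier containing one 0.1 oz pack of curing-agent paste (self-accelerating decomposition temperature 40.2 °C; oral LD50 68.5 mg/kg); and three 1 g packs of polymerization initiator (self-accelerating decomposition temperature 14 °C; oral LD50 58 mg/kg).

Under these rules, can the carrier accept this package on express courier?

Curing-agent paste: self-accelerating decomposition temperature 40.2 °C ≤ 50 °C → Group H-4 (Self-Reactive).
Polymerization initiator: self-accelerating decomposition temperature 14 °C ≤ 50 °C → Group H-4 (Self-Reactive).
Total Group H-4: (one 0.1 oz pack = 2.84 g) + (three 1 g packs = 3 g) = 5.84 g.
5.84 g > 5 g (express courier limit, Group H-4) — over the limit.

No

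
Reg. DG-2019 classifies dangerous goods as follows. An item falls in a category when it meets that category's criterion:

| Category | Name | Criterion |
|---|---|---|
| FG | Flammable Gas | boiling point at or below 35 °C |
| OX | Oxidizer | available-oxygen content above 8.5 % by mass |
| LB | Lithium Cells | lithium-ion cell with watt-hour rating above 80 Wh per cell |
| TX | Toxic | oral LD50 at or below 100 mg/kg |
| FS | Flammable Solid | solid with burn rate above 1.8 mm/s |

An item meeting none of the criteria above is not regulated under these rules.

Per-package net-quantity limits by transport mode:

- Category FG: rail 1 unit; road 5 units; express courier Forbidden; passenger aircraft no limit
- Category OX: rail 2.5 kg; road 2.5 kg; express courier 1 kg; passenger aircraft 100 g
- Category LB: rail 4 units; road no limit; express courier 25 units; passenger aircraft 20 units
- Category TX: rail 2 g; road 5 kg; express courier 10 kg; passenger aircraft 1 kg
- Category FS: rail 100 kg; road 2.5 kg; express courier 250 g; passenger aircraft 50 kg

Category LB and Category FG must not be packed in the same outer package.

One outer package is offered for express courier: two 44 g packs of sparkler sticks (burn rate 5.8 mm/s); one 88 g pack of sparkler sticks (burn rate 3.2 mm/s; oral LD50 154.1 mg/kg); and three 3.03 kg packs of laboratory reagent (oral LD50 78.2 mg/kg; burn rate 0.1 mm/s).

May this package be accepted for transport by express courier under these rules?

The sparkler sticks have burn rate 5.8 mm/s, which is > 1.8 mm/s, so they are Category FS (Flammable Solid).
The sparkler sticks have burn rate 3.2 mm/s, which is > 1.8 mm/s, so they are Category FS (Flammable Solid).
With oral LD50 78.2 mg/kg (≤ 100 mg/kg), the laboratory reagent falls in Category TX.
Total Category FS: (two 44 g packs = 88 g) + 88 g = 176 g.
That is within the Category FS express courier limit of 250 g.
Category TX quantity: three 3.03 kg packs = 9.09 kg.
That is within the Category TX express courier limit of 10 kg.
The segregation rule (Category LB with Category FG) does not apply to Category FS with Category TX.
Every hazard category is within its express courier limit and no segregation rule is violated.

Yes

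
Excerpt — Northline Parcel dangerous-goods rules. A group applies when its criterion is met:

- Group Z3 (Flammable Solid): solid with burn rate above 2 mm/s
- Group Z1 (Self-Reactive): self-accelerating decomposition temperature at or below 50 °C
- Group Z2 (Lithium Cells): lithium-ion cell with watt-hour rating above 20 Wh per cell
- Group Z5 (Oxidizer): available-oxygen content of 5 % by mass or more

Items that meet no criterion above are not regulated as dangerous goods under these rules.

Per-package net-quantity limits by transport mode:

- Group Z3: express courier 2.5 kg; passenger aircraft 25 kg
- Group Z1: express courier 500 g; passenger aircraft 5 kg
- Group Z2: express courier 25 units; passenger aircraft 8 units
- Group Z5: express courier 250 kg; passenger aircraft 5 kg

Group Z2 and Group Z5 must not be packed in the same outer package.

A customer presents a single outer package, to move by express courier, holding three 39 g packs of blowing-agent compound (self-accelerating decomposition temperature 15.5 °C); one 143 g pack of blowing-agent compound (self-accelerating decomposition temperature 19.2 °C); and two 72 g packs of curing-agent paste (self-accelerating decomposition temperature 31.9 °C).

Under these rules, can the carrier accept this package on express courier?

Yes

Self-accelerating decomposition temperature 15.5 °C meets the Group Z1 criterion (Self-Reactive), so the blowing-agent compound is Group Z1.
Self-accelerating decomposition temperature 19.2 °C meets the Group Z1 criterion (Self-Reactive), so the blowing-agent compound is Group Z1.
Self-accelerating decomposition temperature 31.9 °C meets the Group Z1 criterion (Self-Reactive), so the curing-agent paste is Group Z1.
Total Group Z1: (three 39 g packs = 117 g) + 143 g + (two 72 g packs = 144 g) = 404 g.
404 g is within the express courier limit of 500 g for Group Z1.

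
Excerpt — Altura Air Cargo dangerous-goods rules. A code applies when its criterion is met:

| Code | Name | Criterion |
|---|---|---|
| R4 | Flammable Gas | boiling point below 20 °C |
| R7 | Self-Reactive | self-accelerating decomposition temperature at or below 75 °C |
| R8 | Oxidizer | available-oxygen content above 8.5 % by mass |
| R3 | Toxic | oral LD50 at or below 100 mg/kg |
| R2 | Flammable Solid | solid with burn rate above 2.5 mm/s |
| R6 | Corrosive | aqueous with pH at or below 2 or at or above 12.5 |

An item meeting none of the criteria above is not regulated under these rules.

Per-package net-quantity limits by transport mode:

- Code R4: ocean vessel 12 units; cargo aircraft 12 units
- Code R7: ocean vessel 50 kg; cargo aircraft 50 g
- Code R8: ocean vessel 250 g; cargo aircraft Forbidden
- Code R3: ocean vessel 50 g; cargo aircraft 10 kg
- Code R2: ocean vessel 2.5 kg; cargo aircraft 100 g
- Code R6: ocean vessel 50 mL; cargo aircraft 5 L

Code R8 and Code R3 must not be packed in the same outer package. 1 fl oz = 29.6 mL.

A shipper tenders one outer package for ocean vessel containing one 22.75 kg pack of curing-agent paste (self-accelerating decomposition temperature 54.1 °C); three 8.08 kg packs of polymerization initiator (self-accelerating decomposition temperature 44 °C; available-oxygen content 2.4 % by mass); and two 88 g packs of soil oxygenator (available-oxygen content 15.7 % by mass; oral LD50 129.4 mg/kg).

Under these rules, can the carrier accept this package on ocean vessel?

Yes

With self-accelerating decomposition temperature 54.1 °C (≤ 75 °C), the curing-agent paste falls in Code R7.
Self-accelerating decomposition temperature 44 °C meets the Code R7 criterion (Self-Reactive), so the polymerization initiator is Code R7.
Available-oxygen content 15.7 % by mass meets the Code R8 criterion (Oxidizer), so the soil oxygenator is Code R8.
Code R8 quantity: two 88 g packs = 176 g.
176 g ≤ 250 g (ocean vessel limit, Code R8) — within limit.
Code R7 net quantity: 22.75 kg + (three 8.08 kg packs = 24.24 kg) = 46.99 kg.
That is within the Code R7 ocean vessel limit of 50 kg.
The segregation rule (Code R8 with Code R3) does not apply to Code R8 with Code R7.
Every hazard code is within its ocean vessel limit and no segregation rule is violated.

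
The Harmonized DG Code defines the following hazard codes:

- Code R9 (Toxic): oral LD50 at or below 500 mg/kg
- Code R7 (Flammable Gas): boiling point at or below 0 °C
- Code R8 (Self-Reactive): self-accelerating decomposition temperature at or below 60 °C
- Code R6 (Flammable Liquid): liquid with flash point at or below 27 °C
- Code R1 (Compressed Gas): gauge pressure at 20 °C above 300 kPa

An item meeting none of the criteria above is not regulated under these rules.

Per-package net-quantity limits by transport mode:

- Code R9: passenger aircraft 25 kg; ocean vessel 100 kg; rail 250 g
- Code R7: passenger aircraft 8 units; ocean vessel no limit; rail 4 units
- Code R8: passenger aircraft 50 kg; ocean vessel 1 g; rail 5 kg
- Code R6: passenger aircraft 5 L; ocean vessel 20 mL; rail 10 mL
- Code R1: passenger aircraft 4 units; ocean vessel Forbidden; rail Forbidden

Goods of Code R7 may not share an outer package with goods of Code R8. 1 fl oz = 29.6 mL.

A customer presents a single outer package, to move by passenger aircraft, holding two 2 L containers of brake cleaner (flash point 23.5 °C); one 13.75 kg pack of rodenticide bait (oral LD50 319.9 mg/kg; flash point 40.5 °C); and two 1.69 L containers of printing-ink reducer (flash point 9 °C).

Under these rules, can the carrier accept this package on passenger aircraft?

No

Flash point 23.5 °C meets the Code R6 criterion (Flammable Liquid), so the brake cleaner is Code R6.
With oral LD50 319.9 mg/kg (≤ 500 mg/kg), the rodenticide bait falls in Code R9.
The printing-ink reducer has flash point 9 °C, which is ≤ 27 °C, so it is Code R6 (Flammable Liquid).
Code R6 net quantity: (two 2 L containers = 4 L) + (two 1.69 L containers = 3.38 L) = 7.38 L.
7.38 L > 5 L (passenger aircraft limit, Code R6) — over the limit.
Code R9 quantity: 13.75 kg.
13.75 kg is within the passenger aircraft limit of 25 kg for Code R9.
The segregation rule (Code R7 with Code R8) does not apply to Code R6 with Code R9.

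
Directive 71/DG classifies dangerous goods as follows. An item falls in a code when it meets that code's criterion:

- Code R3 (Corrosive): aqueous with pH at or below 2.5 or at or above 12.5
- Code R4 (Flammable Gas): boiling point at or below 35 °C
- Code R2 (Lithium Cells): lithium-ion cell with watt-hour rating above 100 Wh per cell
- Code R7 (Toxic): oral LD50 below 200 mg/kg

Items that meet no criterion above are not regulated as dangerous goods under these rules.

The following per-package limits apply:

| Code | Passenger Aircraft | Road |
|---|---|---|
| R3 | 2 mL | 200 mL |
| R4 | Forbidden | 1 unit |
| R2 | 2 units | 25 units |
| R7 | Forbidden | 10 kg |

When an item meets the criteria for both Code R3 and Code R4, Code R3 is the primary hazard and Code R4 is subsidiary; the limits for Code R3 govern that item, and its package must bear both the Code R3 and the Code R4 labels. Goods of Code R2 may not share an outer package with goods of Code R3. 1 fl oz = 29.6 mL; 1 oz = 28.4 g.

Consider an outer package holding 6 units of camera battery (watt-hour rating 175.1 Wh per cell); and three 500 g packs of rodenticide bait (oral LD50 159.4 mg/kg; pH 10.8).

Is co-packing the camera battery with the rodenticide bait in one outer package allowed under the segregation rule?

Yes

With watt-hour rating 175.1 Wh per cell (> 100 Wh per cell), the camera battery falls in Code R2.
With oral LD50 159.4 mg/kg (< 200 mg/kg), the rodenticide bait falls in Code R7.
No segregation rule bars Code R2 with Code R7.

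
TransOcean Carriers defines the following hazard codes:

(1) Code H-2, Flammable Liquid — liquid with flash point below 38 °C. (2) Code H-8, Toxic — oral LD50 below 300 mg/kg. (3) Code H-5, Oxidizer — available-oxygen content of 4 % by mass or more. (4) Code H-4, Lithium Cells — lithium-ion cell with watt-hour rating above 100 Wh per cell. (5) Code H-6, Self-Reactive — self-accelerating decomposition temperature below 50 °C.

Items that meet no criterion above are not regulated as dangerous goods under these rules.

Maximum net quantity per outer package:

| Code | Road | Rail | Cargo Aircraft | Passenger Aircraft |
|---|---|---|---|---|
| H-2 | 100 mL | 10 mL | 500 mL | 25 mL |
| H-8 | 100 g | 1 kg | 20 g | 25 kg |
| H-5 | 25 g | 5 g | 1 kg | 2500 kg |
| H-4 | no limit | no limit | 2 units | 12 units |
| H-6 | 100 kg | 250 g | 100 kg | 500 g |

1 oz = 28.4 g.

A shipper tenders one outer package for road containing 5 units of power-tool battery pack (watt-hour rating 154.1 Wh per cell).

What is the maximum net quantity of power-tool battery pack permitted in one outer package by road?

Watt-hour rating 154.1 Wh per cell meets the Code H-4 criterion (Lithium Cells), so the power-tool battery pack is Code H-4.
The road limit for Code H-4 is no limit.

no limit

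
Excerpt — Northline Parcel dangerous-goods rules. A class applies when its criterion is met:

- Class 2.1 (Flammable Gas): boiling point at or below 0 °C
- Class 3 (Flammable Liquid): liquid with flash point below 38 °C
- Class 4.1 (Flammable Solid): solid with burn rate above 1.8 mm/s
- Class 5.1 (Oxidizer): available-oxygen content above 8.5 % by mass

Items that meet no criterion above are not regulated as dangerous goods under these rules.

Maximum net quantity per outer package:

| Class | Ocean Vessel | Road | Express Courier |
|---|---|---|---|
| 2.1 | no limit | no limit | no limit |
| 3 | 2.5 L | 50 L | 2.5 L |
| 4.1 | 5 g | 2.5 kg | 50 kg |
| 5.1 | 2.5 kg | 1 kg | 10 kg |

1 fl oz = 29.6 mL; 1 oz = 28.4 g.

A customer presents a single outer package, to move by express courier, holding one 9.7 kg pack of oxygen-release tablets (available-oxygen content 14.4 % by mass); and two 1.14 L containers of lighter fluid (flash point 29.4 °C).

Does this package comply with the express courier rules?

Yes

With available-oxygen content 14.4 % by mass (> 8.5 % by mass), the oxygen-release tablets fall in Class 5.1.
Flash point 29.4 °C meets the Class 3 criterion (Flammable Liquid), so the lighter fluid is Class 3.
Class 3 quantity: two 1.14 L containers = 2.28 L.
2.28 L is within the express courier limit of 2.5 L for Class 3.
Class 5.1 quantity: 9.7 kg.
9.7 kg ≤ 10 kg (express courier limit, Class 5.1) — within limit.
Every hazard class is within its express courier limit and no segregation rule is violated.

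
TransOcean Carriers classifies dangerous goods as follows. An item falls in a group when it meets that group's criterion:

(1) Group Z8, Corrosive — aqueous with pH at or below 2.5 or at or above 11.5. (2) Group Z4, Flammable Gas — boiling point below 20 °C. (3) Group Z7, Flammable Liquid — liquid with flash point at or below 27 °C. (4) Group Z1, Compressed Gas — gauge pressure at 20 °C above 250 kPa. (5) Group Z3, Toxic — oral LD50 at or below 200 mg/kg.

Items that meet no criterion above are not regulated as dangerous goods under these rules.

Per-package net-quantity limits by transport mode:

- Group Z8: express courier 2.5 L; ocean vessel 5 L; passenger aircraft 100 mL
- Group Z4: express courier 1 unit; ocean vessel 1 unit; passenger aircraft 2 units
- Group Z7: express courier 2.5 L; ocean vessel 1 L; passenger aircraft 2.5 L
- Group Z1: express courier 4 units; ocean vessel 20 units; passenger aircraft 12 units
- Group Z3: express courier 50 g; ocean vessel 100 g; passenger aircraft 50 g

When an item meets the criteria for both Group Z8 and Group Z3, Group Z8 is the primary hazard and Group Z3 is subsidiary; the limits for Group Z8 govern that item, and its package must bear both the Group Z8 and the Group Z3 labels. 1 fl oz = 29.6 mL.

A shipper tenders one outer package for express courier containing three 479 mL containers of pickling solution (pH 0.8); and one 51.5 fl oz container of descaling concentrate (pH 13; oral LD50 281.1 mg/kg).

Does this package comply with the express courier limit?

With pH 0.8 (≤ 2.5), the pickling solution falls in Group Z8.
Descaling concentrate: pH 13 ≥ 11.5 → Group Z8 (Corrosive).
Group Z8 net quantity: (three 479 mL containers = 1.437 L) + (one 51.5 fl oz container = 1524.4 mL) = 2961.4 mL.
That exceeds the Group Z8 express courier limit of 2.5 L.

No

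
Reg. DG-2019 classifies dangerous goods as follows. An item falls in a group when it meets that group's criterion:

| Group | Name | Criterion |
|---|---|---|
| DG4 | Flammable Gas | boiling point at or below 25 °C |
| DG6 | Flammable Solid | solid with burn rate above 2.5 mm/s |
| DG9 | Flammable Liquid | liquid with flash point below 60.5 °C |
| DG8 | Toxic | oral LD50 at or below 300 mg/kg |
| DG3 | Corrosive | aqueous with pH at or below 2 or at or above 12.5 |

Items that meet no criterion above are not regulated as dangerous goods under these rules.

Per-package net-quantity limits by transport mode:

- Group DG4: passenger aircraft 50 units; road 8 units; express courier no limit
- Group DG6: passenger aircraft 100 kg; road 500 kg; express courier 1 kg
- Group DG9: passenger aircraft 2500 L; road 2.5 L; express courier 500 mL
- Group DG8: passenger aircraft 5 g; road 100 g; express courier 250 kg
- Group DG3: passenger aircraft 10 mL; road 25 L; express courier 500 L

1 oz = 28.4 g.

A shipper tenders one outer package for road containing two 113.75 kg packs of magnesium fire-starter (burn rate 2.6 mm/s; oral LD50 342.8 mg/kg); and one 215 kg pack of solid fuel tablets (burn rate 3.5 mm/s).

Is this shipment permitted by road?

With burn rate 2.6 mm/s (> 2.5 mm/s), the magnesium fire-starter falls in Group DG6.
The solid fuel tablets have burn rate 3.5 mm/s, which is > 2.5 mm/s, so they are Group DG6 (Flammable Solid).
Total Group DG6: (two 113.75 kg packs = 227.5 kg) + 215 kg = 442.5 kg.
442.5 kg ≤ 500 kg (road limit, Group DG6) — within limit.

Yes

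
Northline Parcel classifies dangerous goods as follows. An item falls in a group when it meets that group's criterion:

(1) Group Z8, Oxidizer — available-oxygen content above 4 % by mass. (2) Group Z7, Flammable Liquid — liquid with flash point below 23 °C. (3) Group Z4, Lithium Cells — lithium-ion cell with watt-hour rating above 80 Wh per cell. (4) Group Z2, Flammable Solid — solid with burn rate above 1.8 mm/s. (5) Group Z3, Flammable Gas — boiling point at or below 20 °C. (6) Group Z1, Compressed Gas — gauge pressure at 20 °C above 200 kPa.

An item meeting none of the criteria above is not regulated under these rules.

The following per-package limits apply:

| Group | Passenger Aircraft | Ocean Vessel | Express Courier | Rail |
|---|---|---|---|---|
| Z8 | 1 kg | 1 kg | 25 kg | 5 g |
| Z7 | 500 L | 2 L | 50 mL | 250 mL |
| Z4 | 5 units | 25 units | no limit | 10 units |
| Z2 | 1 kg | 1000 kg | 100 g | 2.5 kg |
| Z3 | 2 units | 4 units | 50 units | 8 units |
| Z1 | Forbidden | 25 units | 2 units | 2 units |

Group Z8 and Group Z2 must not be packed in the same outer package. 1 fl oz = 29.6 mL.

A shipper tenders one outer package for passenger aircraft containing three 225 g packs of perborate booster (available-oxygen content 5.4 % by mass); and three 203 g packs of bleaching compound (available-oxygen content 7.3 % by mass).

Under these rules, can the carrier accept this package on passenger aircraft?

No

Available-oxygen content 5.4 % by mass meets the Group Z8 criterion (Oxidizer), so the perborate booster is Group Z8.
With available-oxygen content 7.3 % by mass (> 4 % by mass), the bleaching compound falls in Group Z8.
Group Z8 net quantity: (three 225 g packs = 675 g) + (three 203 g packs = 609 g) = 1.284 kg.
That exceeds the Group Z8 passenger aircraft limit of 1 kg.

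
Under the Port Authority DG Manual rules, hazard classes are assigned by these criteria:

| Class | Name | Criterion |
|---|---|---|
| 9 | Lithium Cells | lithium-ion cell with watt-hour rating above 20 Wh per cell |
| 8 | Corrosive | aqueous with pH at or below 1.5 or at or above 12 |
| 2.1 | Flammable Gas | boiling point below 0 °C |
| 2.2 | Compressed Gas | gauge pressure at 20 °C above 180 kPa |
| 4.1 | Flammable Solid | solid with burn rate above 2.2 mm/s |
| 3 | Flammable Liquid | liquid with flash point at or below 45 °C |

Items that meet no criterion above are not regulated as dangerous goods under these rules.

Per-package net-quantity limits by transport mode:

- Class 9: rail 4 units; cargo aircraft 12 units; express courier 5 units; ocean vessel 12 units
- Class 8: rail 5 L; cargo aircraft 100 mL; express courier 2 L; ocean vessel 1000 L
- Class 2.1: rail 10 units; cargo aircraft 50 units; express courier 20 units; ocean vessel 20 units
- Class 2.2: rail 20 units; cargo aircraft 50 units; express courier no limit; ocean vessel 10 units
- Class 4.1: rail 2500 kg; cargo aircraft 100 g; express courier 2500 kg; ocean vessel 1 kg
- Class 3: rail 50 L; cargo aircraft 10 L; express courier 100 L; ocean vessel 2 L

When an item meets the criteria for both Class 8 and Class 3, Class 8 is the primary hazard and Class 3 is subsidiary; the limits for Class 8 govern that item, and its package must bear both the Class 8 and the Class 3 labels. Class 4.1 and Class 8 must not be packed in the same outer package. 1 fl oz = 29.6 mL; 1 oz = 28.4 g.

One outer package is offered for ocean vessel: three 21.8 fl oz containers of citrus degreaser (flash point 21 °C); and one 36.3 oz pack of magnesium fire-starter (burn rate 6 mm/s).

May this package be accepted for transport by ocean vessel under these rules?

Flash point 21 °C meets the Class 3 criterion (Flammable Liquid), so the citrus degreaser is Class 3.
With burn rate 6 mm/s (> 2.2 mm/s), the magnesium fire-starter falls in Class 4.1.
Class 4.1 quantity: one 36.3 oz pack = 1030.92 g.
1030.92 g exceeds the ocean vessel limit of 1 kg for Class 4.1.
Class 3 quantity: three 21.8 fl oz containers = 1935.84 mL.
1935.84 mL ≤ 2 L (ocean vessel limit, Class 3) — within limit.
The segregation rule (Class 4.1 with Class 8) does not apply to Class 4.1 with Class 3.

No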